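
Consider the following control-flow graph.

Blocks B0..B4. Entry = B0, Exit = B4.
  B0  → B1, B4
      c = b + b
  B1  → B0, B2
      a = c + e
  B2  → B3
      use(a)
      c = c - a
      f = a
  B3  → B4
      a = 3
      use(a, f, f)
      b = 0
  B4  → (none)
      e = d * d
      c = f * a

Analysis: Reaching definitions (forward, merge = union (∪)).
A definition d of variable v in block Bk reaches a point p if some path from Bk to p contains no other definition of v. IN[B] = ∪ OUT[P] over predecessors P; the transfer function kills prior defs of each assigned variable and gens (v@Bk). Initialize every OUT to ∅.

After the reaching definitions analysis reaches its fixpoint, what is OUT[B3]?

Answer: {a@B3, b@B3, c@B2, f@B2}

Working:
Per-block solution:
  B0:   IN={a@B1, c@B0}   OUT={a@B1, c@B0}
  B1:   IN={a@B1, c@B0}   OUT={a@B1, c@B0}
  B2:   IN={a@B1, c@B0}   OUT={a@B1, c@B2, f@B2}
  B3:   IN={a@B1, c@B2, f@B2}   OUT={a@B3, b@B3, c@B2, f@B2}
  B4:   IN={a@B1, a@B3, b@B3, c@B0, c@B2, f@B2}   OUT={a@B1, a@B3, b@B3, c@B4, e@B4, f@B2}

Merge at B3: IN[B3] = OUT[B2] = {a@B1, c@B2, f@B2}
Applying B3's transfer function to that IN value gives OUT[B3] (row B3 above).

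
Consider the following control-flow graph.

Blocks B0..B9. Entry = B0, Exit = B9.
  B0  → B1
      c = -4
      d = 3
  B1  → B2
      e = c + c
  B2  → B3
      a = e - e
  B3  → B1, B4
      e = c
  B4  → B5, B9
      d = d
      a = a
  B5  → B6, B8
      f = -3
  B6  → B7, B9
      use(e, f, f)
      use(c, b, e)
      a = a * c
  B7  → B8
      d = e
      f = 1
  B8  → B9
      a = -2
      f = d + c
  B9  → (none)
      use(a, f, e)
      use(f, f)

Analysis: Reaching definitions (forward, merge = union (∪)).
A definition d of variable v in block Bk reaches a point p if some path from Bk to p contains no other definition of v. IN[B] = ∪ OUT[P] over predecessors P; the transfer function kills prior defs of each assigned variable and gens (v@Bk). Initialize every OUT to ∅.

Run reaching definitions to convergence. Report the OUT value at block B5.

Per-block solution:
  B0:   IN={}   OUT={c@B0, d@B0}
  B1:   IN={a@B2, c@B0, d@B0, e@B3}   OUT={a@B2, c@B0, d@B0, e@B1}
  B2:   IN={a@B2, c@B0, d@B0, e@B1}   OUT={a@B2, c@B0, d@B0, e@B1}
  B3:   IN={a@B2, c@B0, d@B0, e@B1}   OUT={a@B2, c@B0, d@B0, e@B3}
  B4:   IN={a@B2, c@B0, d@B0, e@B3}   OUT={a@B4, c@B0, d@B4, e@B3}
  B5:   IN={a@B4, c@B0, d@B4, e@B3}   OUT={a@B4, c@B0, d@B4, e@B3, f@B5}
  B6:   IN={a@B4, c@B0, d@B4, e@B3, f@B5}   OUT={a@B6, c@B0, d@B4, e@B3, f@B5}
  B7:   IN={a@B6, c@B0, d@B4, e@B3, f@B5}   OUT={a@B6, c@B0, d@B7, e@B3, f@B7}
  B8:   IN={a@B4, a@B6, c@B0, d@B4, d@B7, e@B3, f@B5, f@B7}   OUT={a@B8, c@B0, d@B4, d@B7, e@B3, f@B8}
  B9:   IN={a@B4, a@B6, a@B8, c@B0, d@B4, d@B7, e@B3, f@B5, f@B8}   OUT={a@B4, a@B6, a@B8, c@B0, d@B4, d@B7, e@B3, f@B5, f@B8}

Merge at B5: IN[B5] = OUT[B4] = {a@B4, c@B0, d@B4, e@B3}
Applying B5's transfer function to that IN value gives OUT[B5] (row B5 above).

Answer: {a@B4, c@B0, d@B4, e@B3, f@B5}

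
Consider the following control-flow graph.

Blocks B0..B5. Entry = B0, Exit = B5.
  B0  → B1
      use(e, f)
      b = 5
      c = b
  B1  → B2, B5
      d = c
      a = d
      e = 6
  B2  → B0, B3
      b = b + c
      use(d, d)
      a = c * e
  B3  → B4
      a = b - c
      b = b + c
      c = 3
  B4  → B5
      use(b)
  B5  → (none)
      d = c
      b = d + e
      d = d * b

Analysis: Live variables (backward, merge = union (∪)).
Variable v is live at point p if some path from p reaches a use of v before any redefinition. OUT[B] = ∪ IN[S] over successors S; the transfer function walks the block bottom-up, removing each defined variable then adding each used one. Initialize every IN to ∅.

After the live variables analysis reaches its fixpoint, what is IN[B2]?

Answer: {b, c, d, e, f}

Derivation:
Fixpoint table:
  B0:   IN={e, f}   OUT={b, c, f}
  B1:   IN={b, c, f}   OUT={b, c, d, e, f}
  B2:   IN={b, c, d, e, f}   OUT={b, c, e, f}
  B3:   IN={b, c, e}   OUT={b, c, e}
  B4:   IN={b, c, e}   OUT={c, e}
  B5:   IN={c, e}   OUT={}

Merge at B2: OUT[B2] = IN[B0] ⊔ IN[B3] = {b, c, e, f}
Applying B2's transfer function to that OUT value gives IN[B2] (row B2 above).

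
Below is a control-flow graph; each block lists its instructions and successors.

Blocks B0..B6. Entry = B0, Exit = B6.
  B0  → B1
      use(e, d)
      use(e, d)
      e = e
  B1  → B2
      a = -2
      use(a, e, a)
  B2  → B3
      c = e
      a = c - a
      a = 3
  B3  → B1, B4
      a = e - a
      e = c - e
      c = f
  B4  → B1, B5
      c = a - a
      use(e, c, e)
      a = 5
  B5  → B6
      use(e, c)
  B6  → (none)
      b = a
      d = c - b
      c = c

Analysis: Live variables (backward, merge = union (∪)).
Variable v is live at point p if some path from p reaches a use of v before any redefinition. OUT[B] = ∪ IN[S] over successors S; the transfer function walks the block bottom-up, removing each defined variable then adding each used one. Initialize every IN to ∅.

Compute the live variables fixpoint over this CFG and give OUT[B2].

Per-block solution:
  B0:   IN={d, e, f}   OUT={e, f}
  B1:   IN={e, f}   OUT={a, e, f}
  B2:   IN={a, e, f}   OUT={a, c, e, f}
  B3:   IN={a, c, e, f}   OUT={a, e, f}
  B4:   IN={a, e, f}   OUT={a, c, e, f}
  B5:   IN={a, c, e}   OUT={a, c}
  B6:   IN={a, c}   OUT={}

Merge at B2: OUT[B2] = IN[B3] = {a, c, e, f}

Answer: {a, c, e, f}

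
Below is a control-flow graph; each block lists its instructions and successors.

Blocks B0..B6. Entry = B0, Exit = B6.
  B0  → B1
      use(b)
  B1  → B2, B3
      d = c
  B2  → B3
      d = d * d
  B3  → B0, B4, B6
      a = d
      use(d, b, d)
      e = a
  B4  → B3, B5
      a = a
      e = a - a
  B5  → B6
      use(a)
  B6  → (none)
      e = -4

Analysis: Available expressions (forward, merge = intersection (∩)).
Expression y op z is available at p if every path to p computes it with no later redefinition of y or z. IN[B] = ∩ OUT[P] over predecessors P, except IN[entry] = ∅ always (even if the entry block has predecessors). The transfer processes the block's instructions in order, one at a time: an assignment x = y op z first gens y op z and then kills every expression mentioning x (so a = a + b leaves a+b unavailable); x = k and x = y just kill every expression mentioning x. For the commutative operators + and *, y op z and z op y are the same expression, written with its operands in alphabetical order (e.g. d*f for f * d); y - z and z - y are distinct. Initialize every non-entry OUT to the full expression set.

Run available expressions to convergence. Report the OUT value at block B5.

Answer: {a-a}

Working:
Fixpoint table:
  B0:  IN={}  OUT={}
  B1:  IN={}  OUT={}
  B2:  IN={}  OUT={}
  B3:  IN={}  OUT={}
  B4:  IN={}  OUT={a-a}
  B5:  IN={a-a}  OUT={a-a}
  B6:  IN={}  OUT={}

Merge at B5: IN[B5] = OUT[B4] = {a-a}
Applying B5's transfer function to that IN value gives OUT[B5] (row B5 above).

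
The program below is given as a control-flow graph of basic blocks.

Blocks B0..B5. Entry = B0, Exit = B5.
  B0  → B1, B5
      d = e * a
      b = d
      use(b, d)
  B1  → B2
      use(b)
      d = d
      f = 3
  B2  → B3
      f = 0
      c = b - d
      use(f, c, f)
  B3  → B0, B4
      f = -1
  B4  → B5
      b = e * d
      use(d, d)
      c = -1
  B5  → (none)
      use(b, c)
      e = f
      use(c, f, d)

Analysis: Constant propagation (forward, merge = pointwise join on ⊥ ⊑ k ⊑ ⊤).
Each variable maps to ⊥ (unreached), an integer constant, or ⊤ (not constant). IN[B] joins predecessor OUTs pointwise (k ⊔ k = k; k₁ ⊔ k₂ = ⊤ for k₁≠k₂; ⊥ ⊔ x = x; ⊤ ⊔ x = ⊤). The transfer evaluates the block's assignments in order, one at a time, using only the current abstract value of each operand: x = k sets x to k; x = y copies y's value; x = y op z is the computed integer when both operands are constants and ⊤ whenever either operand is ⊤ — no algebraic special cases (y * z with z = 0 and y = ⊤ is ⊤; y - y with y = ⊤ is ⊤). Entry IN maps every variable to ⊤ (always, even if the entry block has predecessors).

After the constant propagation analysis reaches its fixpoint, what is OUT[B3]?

Converged values:
  B0: | IN=(all ⊤) | OUT=(all ⊤)
  B1: | IN=(all ⊤) | OUT={f:3; rest ⊤}
  B2: | IN={f:3; rest ⊤} | OUT={f:0; rest ⊤}
  B3: | IN={f:0; rest ⊤} | OUT={f:-1; rest ⊤}
  B4: | IN={f:-1; rest ⊤} | OUT={c:-1, f:-1; rest ⊤}
  B5: | IN=(all ⊤) | OUT=(all ⊤)

Merge at B3: IN[B3] = OUT[B2] = {a: ⊤, b: ⊤, c: ⊤, d: ⊤, e: ⊤, f: 0}
Applying B3's transfer function to that IN value gives OUT[B3] (row B3 above).

Answer: {a: ⊤, b: ⊤, c: ⊤, d: ⊤, e: ⊤, f: -1}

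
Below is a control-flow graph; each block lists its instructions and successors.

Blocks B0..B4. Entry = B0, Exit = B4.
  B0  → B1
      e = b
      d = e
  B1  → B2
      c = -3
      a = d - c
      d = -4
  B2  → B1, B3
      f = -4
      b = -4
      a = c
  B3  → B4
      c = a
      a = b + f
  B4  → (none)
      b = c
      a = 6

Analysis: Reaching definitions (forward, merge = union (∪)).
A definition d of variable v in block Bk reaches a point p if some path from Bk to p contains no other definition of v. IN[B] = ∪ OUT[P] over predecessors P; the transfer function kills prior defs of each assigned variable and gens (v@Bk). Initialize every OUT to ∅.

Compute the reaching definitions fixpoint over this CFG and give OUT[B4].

Answer: {a@B4, b@B4, c@B3, d@B1, e@B0, f@B2}

Working:
Fixpoint table:
  B0:  IN={}  OUT={d@B0, e@B0}
  B1:  IN={a@B2, b@B2, c@B1, d@B0, d@B1, e@B0, f@B2}  OUT={a@B1, b@B2, c@B1, d@B1, e@B0, f@B2}
  B2:  IN={a@B1, b@B2, c@B1, d@B1, e@B0, f@B2}  OUT={a@B2, b@B2, c@B1, d@B1, e@B0, f@B2}
  B3:  IN={a@B2, b@B2, c@B1, d@B1, e@B0, f@B2}  OUT={a@B3, b@B2, c@B3, d@B1, e@B0, f@B2}
  B4:  IN={a@B3, b@B2, c@B3, d@B1, e@B0, f@B2}  OUT={a@B4, b@B4, c@B3, d@B1, e@B0, f@B2}

Merge at B4: IN[B4] = OUT[B3] = {a@B3, b@B2, c@B3, d@B1, e@B0, f@B2}
Applying B4's transfer function to that IN value gives OUT[B4] (row B4 above).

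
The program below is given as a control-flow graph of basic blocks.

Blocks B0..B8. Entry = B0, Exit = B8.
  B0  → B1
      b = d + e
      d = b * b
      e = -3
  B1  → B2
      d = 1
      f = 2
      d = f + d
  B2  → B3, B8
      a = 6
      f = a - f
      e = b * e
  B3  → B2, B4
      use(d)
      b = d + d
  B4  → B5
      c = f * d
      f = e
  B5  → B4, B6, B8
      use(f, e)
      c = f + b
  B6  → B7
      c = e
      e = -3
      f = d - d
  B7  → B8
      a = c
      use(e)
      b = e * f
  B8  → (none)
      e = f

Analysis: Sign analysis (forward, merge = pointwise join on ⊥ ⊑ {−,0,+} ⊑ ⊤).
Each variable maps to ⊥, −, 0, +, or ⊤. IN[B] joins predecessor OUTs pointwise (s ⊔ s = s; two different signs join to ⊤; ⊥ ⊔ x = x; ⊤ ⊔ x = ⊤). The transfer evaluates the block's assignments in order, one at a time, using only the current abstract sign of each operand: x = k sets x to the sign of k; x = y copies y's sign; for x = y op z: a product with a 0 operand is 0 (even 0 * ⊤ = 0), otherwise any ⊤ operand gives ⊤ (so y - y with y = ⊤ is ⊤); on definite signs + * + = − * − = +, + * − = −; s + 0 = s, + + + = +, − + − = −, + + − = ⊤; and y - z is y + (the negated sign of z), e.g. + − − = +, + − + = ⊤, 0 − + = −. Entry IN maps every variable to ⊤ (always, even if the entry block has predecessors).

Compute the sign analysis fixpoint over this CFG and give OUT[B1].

Answer: {a: ⊤, b: ⊤, c: ⊤, d: +, e: -, f: +}

Trace:
Per-block solution:
  B0: | IN=(all ⊤) | OUT={e:-; rest ⊤}
  B1: | IN={e:-; rest ⊤} | OUT={d:+, e:-, f:+; rest ⊤}
  B2: | IN={d:+; rest ⊤} | OUT={a:+, d:+; rest ⊤}
  B3: | IN={a:+, d:+; rest ⊤} | OUT={a:+, b:+, d:+; rest ⊤}
  B4: | IN={a:+, b:+, d:+; rest ⊤} | OUT={a:+, b:+, d:+; rest ⊤}
  B5: | IN={a:+, b:+, d:+; rest ⊤} | OUT={a:+, b:+, d:+; rest ⊤}
  B6: | IN={a:+, b:+, d:+; rest ⊤} | OUT={a:+, b:+, d:+, e:-; rest ⊤}
  B7: | IN={a:+, b:+, d:+, e:-; rest ⊤} | OUT={d:+, e:-; rest ⊤}
  B8: | IN={d:+; rest ⊤} | OUT={d:+; rest ⊤}

Merge at B1: IN[B1] = OUT[B0] = {a: ⊤, b: ⊤, c: ⊤, d: ⊤, e: -, f: ⊤}
Applying B1's transfer function to that IN value gives OUT[B1] (row B1 above).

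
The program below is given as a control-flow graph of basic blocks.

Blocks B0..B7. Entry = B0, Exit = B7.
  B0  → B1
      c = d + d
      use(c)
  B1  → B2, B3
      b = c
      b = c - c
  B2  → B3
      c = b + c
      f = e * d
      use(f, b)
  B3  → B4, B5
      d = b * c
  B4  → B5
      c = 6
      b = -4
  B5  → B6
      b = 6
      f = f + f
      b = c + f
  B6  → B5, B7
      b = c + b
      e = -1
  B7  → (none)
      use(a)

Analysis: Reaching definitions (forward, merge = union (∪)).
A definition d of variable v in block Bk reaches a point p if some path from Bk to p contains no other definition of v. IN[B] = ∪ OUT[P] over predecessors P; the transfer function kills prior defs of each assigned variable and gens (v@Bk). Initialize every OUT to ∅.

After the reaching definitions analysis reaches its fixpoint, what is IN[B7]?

Fixpoint table:
  B0:  IN={}  OUT={c@B0}
  B1:  IN={c@B0}  OUT={b@B1, c@B0}
  B2:  IN={b@B1, c@B0}  OUT={b@B1, c@B2, f@B2}
  B3:  IN={b@B1, c@B0, c@B2, f@B2}  OUT={b@B1, c@B0, c@B2, d@B3, f@B2}
  B4:  IN={b@B1, c@B0, c@B2, d@B3, f@B2}  OUT={b@B4, c@B4, d@B3, f@B2}
  B5:  IN={b@B1, b@B4, b@B6, c@B0, c@B2, c@B4, d@B3, e@B6, f@B2, f@B5}  OUT={b@B5, c@B0, c@B2, c@B4, d@B3, e@B6, f@B5}
  B6:  IN={b@B5, c@B0, c@B2, c@B4, d@B3, e@B6, f@B5}  OUT={b@B6, c@B0, c@B2, c@B4, d@B3, e@B6, f@B5}
  B7:  IN={b@B6, c@B0, c@B2, c@B4, d@B3, e@B6, f@B5}  OUT={b@B6, c@B0, c@B2, c@B4, d@B3, e@B6, f@B5}

Merge at B7: IN[B7] = OUT[B6] = {b@B6, c@B0, c@B2, c@B4, d@B3, e@B6, f@B5}

Answer: {b@B6, c@B0, c@B2, c@B4, d@B3, e@B6, f@B5}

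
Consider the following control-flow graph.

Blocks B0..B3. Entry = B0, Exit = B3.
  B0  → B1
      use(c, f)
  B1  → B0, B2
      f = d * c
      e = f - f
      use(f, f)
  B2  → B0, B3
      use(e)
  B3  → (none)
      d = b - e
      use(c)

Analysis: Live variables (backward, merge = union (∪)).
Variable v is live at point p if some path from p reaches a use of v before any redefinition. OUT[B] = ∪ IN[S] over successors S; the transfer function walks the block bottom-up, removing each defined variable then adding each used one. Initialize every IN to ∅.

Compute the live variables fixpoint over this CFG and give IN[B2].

Per-block solution:
  B0: | IN={b, c, d, f} | OUT={b, c, d}
  B1: | IN={b, c, d} | OUT={b, c, d, e, f}
  B2: | IN={b, c, d, e, f} | OUT={b, c, d, e, f}
  B3: | IN={b, c, e} | OUT={}

Merge at B2: OUT[B2] = IN[B0] ⊔ IN[B3] = {b, c, d, e, f}
Applying B2's transfer function to that OUT value gives IN[B2] (row B2 above).

Answer: {b, c, d, e, f}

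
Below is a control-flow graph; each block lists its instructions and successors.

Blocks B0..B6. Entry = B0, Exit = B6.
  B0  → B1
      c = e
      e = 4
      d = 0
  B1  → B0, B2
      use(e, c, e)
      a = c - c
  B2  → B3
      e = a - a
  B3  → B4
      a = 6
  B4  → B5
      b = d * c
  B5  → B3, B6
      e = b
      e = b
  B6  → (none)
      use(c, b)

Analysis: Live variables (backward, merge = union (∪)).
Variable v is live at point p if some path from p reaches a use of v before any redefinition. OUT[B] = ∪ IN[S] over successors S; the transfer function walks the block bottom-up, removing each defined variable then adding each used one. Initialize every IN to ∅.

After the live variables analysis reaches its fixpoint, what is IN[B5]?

Converged values:
  B0:   IN={e}   OUT={c, d, e}
  B1:   IN={c, d, e}   OUT={a, c, d, e}
  B2:   IN={a, c, d}   OUT={c, d}
  B3:   IN={c, d}   OUT={c, d}
  B4:   IN={c, d}   OUT={b, c, d}
  B5:   IN={b, c, d}   OUT={b, c, d}
  B6:   IN={b, c}   OUT={}

Merge at B5: OUT[B5] = IN[B3] ⊔ IN[B6] = {b, c, d}
Applying B5's transfer function to that OUT value gives IN[B5] (row B5 above).

Answer: {b, c, d}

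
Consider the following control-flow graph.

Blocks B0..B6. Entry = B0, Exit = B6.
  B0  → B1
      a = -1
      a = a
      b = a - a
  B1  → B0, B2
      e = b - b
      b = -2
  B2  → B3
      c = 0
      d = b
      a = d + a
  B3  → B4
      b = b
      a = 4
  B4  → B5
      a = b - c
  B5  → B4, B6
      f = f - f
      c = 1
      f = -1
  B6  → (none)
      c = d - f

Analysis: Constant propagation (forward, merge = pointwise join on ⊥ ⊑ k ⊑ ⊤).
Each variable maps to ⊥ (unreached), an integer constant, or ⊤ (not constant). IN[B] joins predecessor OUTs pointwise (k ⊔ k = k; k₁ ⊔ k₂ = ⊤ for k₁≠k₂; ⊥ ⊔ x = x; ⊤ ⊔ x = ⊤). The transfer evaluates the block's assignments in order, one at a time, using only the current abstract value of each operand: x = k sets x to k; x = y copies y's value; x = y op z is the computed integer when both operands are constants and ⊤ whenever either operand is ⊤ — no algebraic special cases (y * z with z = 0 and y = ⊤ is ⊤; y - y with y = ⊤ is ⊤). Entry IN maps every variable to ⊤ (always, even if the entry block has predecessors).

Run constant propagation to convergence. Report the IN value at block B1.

Answer: {a: -1, b: 0, c: ⊤, d: ⊤, e: ⊤, f: ⊤}

Derivation:
Fixpoint table:
  B0:   IN=(all ⊤)   OUT={a:-1, b:0; rest ⊤}
  B1:   IN={a:-1, b:0; rest ⊤}   OUT={a:-1, b:-2, e:0; rest ⊤}
  B2:   IN={a:-1, b:-2, e:0; rest ⊤}   OUT={a:-3, b:-2, c:0, d:-2, e:0; rest ⊤}
  B3:   IN={a:-3, b:-2, c:0, d:-2, e:0; rest ⊤}   OUT={a:4, b:-2, c:0, d:-2, e:0; rest ⊤}
  B4:   IN={b:-2, d:-2, e:0; rest ⊤}   OUT={b:-2, d:-2, e:0; rest ⊤}
  B5:   IN={b:-2, d:-2, e:0; rest ⊤}   OUT={b:-2, c:1, d:-2, e:0, f:-1; rest ⊤}
  B6:   IN={b:-2, c:1, d:-2, e:0, f:-1; rest ⊤}   OUT={b:-2, c:-1, d:-2, e:0, f:-1; rest ⊤}

Merge at B1: IN[B1] = OUT[B0] = {a: -1, b: 0, c: ⊤, d: ⊤, e: ⊤, f: ⊤}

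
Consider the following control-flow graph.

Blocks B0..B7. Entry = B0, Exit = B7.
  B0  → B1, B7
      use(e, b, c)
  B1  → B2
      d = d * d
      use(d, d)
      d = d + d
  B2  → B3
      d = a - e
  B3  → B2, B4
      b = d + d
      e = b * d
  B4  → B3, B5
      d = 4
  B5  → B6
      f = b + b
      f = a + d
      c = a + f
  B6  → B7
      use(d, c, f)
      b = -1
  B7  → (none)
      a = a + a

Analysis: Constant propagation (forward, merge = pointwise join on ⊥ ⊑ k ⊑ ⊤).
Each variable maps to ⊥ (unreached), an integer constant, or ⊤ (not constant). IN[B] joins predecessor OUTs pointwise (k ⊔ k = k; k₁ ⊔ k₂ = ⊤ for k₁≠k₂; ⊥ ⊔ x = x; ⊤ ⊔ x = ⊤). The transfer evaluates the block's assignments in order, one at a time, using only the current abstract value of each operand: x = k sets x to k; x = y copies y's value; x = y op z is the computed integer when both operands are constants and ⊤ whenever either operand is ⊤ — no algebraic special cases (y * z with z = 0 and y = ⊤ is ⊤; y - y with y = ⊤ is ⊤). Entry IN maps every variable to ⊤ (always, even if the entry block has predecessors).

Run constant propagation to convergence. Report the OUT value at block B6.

Answer: {a: ⊤, b: -1, c: ⊤, d: 4, e: ⊤, f: ⊤}

Derivation:
Per-block solution:
  B0:   IN=(all ⊤)   OUT=(all ⊤)
  B1:   IN=(all ⊤)   OUT=(all ⊤)
  B2:   IN=(all ⊤)   OUT=(all ⊤)
  B3:   IN=(all ⊤)   OUT=(all ⊤)
  B4:   IN=(all ⊤)   OUT={d:4; rest ⊤}
  B5:   IN={d:4; rest ⊤}   OUT={d:4; rest ⊤}
  B6:   IN={d:4; rest ⊤}   OUT={b:-1, d:4; rest ⊤}
  B7:   IN=(all ⊤)   OUT=(all ⊤)

Merge at B6: IN[B6] = OUT[B5] = {a: ⊤, b: ⊤, c: ⊤, d: 4, e: ⊤, f: ⊤}
Applying B6's transfer function to that IN value gives OUT[B6] (row B6 above).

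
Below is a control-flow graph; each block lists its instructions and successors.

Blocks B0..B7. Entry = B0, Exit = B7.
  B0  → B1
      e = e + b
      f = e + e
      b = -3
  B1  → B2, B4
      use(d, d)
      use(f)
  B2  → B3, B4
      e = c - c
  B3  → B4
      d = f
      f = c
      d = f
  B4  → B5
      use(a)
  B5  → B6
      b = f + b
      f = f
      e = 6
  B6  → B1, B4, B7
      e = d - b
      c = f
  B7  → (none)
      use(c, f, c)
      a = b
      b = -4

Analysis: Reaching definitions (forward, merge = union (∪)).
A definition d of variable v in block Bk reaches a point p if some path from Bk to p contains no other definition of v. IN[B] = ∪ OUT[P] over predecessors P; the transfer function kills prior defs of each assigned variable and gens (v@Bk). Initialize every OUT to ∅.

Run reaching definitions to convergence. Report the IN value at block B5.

Answer: {b@B0, b@B5, c@B6, d@B3, e@B0, e@B2, e@B6, f@B0, f@B3, f@B5}

Working:
Per-block solution:
  B0: | IN={} | OUT={b@B0, e@B0, f@B0}
  B1: | IN={b@B0, b@B5, c@B6, d@B3, e@B0, e@B6, f@B0, f@B5} | OUT={b@B0, b@B5, c@B6, d@B3, e@B0, e@B6, f@B0, f@B5}
  B2: | IN={b@B0, b@B5, c@B6, d@B3, e@B0, e@B6, f@B0, f@B5} | OUT={b@B0, b@B5, c@B6, d@B3, e@B2, f@B0, f@B5}
  B3: | IN={b@B0, b@B5, c@B6, d@B3, e@B2, f@B0, f@B5} | OUT={b@B0, b@B5, c@B6, d@B3, e@B2, f@B3}
  B4: | IN={b@B0, b@B5, c@B6, d@B3, e@B0, e@B2, e@B6, f@B0, f@B3, f@B5} | OUT={b@B0, b@B5, c@B6, d@B3, e@B0, e@B2, e@B6, f@B0, f@B3, f@B5}
  B5: | IN={b@B0, b@B5, c@B6, d@B3, e@B0, e@B2, e@B6, f@B0, f@B3, f@B5} | OUT={b@B5, c@B6, d@B3, e@B5, f@B5}
  B6: | IN={b@B5, c@B6, d@B3, e@B5, f@B5} | OUT={b@B5, c@B6, d@B3, e@B6, f@B5}
  B7: | IN={b@B5, c@B6, d@B3, e@B6, f@B5} | OUT={a@B7, b@B7, c@B6, d@B3, e@B6, f@B5}

Merge at B5: IN[B5] = OUT[B4] = {b@B0, b@B5, c@B6, d@B3, e@B0, e@B2, e@B6, f@B0, f@B3, f@B5}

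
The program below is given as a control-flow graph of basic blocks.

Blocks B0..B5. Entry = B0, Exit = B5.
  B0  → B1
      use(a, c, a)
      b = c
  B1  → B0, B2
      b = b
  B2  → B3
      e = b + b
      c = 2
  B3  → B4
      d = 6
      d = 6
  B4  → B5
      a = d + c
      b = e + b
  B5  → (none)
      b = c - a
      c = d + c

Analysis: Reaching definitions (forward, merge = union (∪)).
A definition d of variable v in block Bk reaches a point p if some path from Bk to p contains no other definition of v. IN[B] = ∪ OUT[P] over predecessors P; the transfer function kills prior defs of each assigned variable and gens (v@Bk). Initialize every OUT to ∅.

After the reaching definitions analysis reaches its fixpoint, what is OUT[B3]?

Answer: {b@B1, c@B2, d@B3, e@B2}

Trace:
Fixpoint table:
  B0:  IN={b@B1}  OUT={b@B0}
  B1:  IN={b@B0}  OUT={b@B1}
  B2:  IN={b@B1}  OUT={b@B1, c@B2, e@B2}
  B3:  IN={b@B1, c@B2, e@B2}  OUT={b@B1, c@B2, d@B3, e@B2}
  B4:  IN={b@B1, c@B2, d@B3, e@B2}  OUT={a@B4, b@B4, c@B2, d@B3, e@B2}
  B5:  IN={a@B4, b@B4, c@B2, d@B3, e@B2}  OUT={a@B4, b@B5, c@B5, d@B3, e@B2}

Merge at B3: IN[B3] = OUT[B2] = {b@B1, c@B2, e@B2}
Applying B3's transfer function to that IN value gives OUT[B3] (row B3 above).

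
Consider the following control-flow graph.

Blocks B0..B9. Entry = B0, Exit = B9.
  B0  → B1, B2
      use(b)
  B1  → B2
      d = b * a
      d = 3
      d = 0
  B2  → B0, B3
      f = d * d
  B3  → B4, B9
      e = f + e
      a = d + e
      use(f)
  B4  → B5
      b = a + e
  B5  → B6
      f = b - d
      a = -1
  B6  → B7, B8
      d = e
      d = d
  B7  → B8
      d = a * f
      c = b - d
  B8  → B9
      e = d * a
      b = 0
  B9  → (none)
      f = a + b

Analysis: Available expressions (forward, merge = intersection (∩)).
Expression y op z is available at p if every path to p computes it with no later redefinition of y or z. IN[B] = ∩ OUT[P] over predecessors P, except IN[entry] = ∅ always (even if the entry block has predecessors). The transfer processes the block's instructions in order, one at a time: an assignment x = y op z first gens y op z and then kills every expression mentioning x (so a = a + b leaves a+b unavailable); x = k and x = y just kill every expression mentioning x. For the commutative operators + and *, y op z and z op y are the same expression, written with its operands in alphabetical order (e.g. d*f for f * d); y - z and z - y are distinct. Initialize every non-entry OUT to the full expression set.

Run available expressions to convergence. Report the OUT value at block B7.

Answer: {a*f, b-d}

Trace:
Per-block solution:
  B0:  IN={}  OUT={}
  B1:  IN={}  OUT={a*b}
  B2:  IN={}  OUT={d*d}
  B3:  IN={d*d}  OUT={d*d, d+e}
  B4:  IN={d*d, d+e}  OUT={a+e, d*d, d+e}
  B5:  IN={a+e, d*d, d+e}  OUT={b-d, d*d, d+e}
  B6:  IN={b-d, d*d, d+e}  OUT={}
  B7:  IN={}  OUT={a*f, b-d}
  B8:  IN={}  OUT={a*d}
  B9:  IN={}  OUT={a+b}

Merge at B7: IN[B7] = OUT[B6] = {}
Applying B7's transfer function to that IN value gives OUT[B7] (row B7 above).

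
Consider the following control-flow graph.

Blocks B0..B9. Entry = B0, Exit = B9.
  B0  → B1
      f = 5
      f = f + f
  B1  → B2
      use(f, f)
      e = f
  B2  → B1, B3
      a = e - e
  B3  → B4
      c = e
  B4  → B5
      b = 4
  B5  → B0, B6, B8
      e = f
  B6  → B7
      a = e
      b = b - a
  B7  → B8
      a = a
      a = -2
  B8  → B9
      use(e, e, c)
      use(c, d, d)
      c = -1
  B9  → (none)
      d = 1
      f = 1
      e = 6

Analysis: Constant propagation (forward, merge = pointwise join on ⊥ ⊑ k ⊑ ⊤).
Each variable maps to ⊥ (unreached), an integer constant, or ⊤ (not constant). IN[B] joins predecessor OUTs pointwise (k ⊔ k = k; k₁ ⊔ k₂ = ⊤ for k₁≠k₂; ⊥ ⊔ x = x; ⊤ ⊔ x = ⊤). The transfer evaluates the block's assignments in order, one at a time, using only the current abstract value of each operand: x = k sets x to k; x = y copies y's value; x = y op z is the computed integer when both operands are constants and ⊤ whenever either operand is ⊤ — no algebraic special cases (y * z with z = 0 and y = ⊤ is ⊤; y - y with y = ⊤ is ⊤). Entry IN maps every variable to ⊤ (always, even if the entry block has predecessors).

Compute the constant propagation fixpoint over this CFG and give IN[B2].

Answer: {a: ⊤, b: ⊤, c: ⊤, d: ⊤, e: 10, f: 10}

Working:
Converged values:
  B0:  IN=(all ⊤)  OUT={f:10; rest ⊤}
  B1:  IN={f:10; rest ⊤}  OUT={e:10, f:10; rest ⊤}
  B2:  IN={e:10, f:10; rest ⊤}  OUT={a:0, e:10, f:10; rest ⊤}
  B3:  IN={a:0, e:10, f:10; rest ⊤}  OUT={a:0, c:10, e:10, f:10; rest ⊤}
  B4:  IN={a:0, c:10, e:10, f:10; rest ⊤}  OUT={a:0, b:4, c:10, e:10, f:10; rest ⊤}
  B5:  IN={a:0, b:4, c:10, e:10, f:10; rest ⊤}  OUT={a:0, b:4, c:10, e:10, f:10; rest ⊤}
  B6:  IN={a:0, b:4, c:10, e:10, f:10; rest ⊤}  OUT={a:10, b:-6, c:10, e:10, f:10; rest ⊤}
  B7:  IN={a:10, b:-6, c:10, e:10, f:10; rest ⊤}  OUT={a:-2, b:-6, c:10, e:10, f:10; rest ⊤}
  B8:  IN={c:10, e:10, f:10; rest ⊤}  OUT={c:-1, e:10, f:10; rest ⊤}
  B9:  IN={c:-1, e:10, f:10; rest ⊤}  OUT={c:-1, d:1, e:6, f:1; rest ⊤}

Merge at B2: IN[B2] = OUT[B1] = {a: ⊤, b: ⊤, c: ⊤, d: ⊤, e: 10, f: 10}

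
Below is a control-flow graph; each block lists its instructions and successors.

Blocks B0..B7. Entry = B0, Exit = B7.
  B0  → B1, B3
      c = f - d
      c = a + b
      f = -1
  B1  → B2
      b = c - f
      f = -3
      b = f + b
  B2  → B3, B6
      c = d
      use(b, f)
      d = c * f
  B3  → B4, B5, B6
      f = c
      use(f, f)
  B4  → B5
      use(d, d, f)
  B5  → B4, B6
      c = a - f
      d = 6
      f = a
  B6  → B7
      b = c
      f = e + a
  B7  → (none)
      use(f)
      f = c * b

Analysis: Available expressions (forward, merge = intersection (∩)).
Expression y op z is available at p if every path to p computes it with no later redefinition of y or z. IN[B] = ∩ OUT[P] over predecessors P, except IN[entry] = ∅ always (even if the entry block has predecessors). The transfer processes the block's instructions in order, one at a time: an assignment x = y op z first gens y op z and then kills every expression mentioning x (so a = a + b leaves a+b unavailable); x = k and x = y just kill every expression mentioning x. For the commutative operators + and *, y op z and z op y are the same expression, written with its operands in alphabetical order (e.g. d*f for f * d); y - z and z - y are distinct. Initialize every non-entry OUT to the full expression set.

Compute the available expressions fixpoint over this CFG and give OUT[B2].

Answer: {c*f}

Working:
Fixpoint table:
  B0:  IN={}  OUT={a+b}
  B1:  IN={a+b}  OUT={}
  B2:  IN={}  OUT={c*f}
  B3:  IN={}  OUT={}
  B4:  IN={}  OUT={}
  B5:  IN={}  OUT={}
  B6:  IN={}  OUT={a+e}
  B7:  IN={a+e}  OUT={a+e, b*c}

Merge at B2: IN[B2] = OUT[B1] = {}
Applying B2's transfer function to that IN value gives OUT[B2] (row B2 above).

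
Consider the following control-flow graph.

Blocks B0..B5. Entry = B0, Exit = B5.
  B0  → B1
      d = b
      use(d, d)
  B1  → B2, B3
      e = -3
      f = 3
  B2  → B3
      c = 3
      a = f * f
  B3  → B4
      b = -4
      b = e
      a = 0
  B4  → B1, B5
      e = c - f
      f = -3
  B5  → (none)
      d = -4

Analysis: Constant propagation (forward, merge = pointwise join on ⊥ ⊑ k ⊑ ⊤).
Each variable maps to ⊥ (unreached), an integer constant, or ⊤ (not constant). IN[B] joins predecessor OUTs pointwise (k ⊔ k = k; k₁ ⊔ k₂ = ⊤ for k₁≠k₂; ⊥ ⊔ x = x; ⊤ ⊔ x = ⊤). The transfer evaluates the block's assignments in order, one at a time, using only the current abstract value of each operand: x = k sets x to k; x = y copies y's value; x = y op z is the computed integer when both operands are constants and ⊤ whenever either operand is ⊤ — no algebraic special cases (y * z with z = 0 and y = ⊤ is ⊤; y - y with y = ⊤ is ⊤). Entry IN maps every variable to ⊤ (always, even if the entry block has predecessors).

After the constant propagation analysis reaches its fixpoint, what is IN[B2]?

Per-block solution:
  B0:   IN=(all ⊤)   OUT=(all ⊤)
  B1:   IN=(all ⊤)   OUT={e:-3, f:3; rest ⊤}
  B2:   IN={e:-3, f:3; rest ⊤}   OUT={a:9, c:3, e:-3, f:3; rest ⊤}
  B3:   IN={e:-3, f:3; rest ⊤}   OUT={a:0, b:-3, e:-3, f:3; rest ⊤}
  B4:   IN={a:0, b:-3, e:-3, f:3; rest ⊤}   OUT={a:0, b:-3, f:-3; rest ⊤}
  B5:   IN={a:0, b:-3, f:-3; rest ⊤}   OUT={a:0, b:-3, d:-4, f:-3; rest ⊤}

Merge at B2: IN[B2] = OUT[B1] = {a: ⊤, b: ⊤, c: ⊤, d: ⊤, e: -3, f: 3}

Answer: {a: ⊤, b: ⊤, c: ⊤, d: ⊤, e: -3, f: 3}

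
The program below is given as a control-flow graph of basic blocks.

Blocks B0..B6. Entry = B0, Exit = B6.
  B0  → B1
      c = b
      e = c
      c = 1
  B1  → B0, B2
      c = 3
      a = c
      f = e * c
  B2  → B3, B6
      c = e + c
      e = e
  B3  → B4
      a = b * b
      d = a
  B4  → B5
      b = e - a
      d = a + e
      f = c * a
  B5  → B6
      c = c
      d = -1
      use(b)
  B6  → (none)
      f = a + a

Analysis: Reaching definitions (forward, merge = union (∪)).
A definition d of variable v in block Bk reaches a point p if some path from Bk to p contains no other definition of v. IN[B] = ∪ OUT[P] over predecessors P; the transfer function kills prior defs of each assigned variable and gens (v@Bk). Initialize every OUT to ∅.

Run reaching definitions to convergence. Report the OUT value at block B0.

Answer: {a@B1, c@B0, e@B0, f@B1}

Working:
Per-block solution:
  B0:   IN={a@B1, c@B1, e@B0, f@B1}   OUT={a@B1, c@B0, e@B0, f@B1}
  B1:   IN={a@B1, c@B0, e@B0, f@B1}   OUT={a@B1, c@B1, e@B0, f@B1}
  B2:   IN={a@B1, c@B1, e@B0, f@B1}   OUT={a@B1, c@B2, e@B2, f@B1}
  B3:   IN={a@B1, c@B2, e@B2, f@B1}   OUT={a@B3, c@B2, d@B3, e@B2, f@B1}
  B4:   IN={a@B3, c@B2, d@B3, e@B2, f@B1}   OUT={a@B3, b@B4, c@B2, d@B4, e@B2, f@B4}
  B5:   IN={a@B3, b@B4, c@B2, d@B4, e@B2, f@B4}   OUT={a@B3, b@B4, c@B5, d@B5, e@B2, f@B4}
  B6:   IN={a@B1, a@B3, b@B4, c@B2, c@B5, d@B5, e@B2, f@B1, f@B4}   OUT={a@B1, a@B3, b@B4, c@B2, c@B5, d@B5, e@B2, f@B6}

Merge at B0 (entry node, so the boundary value {} is joined with the incoming edge(s)): IN[B0] = {} ⊔ OUT[B1] = {a@B1, c@B1, e@B0, f@B1}
Applying B0's transfer function to that IN value gives OUT[B0] (row B0 above).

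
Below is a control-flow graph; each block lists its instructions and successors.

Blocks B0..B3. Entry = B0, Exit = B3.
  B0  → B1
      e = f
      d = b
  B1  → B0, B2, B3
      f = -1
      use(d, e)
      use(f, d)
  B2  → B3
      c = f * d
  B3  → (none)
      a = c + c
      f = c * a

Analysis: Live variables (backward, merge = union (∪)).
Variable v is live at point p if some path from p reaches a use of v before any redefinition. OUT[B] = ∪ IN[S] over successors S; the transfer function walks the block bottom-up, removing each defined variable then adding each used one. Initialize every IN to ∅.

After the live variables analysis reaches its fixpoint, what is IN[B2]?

Fixpoint table:
  B0: | IN={b, c, f} | OUT={b, c, d, e}
  B1: | IN={b, c, d, e} | OUT={b, c, d, f}
  B2: | IN={d, f} | OUT={c}
  B3: | IN={c} | OUT={}

Merge at B2: OUT[B2] = IN[B3] = {c}
Applying B2's transfer function to that OUT value gives IN[B2] (row B2 above).

Answer: {d, f}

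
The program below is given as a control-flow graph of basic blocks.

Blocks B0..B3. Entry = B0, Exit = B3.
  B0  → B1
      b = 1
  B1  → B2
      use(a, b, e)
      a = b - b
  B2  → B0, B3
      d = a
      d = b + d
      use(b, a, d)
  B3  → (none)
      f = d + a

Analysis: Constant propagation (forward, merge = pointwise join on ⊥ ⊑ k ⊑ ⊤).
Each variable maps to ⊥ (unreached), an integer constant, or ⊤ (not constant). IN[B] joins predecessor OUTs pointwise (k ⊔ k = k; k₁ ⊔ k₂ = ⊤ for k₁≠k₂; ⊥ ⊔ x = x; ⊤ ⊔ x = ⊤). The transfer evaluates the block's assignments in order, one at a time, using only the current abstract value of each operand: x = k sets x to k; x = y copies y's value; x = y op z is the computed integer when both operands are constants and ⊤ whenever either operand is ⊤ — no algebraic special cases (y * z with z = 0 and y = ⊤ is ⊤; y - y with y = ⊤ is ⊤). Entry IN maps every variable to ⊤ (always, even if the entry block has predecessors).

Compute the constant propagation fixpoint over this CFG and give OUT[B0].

Fixpoint table:
  B0: | IN=(all ⊤) | OUT={b:1; rest ⊤}
  B1: | IN={b:1; rest ⊤} | OUT={a:0, b:1; rest ⊤}
  B2: | IN={a:0, b:1; rest ⊤} | OUT={a:0, b:1, d:1; rest ⊤}
  B3: | IN={a:0, b:1, d:1; rest ⊤} | OUT={a:0, b:1, d:1, f:1; rest ⊤}

Merge at B0 (entry node, so the boundary value (all ⊤) is joined with the incoming edge(s)): IN[B0] = (all ⊤) ⊔ OUT[B2] = {a: ⊤, b: ⊤, c: ⊤, d: ⊤, e: ⊤, f: ⊤}
Applying B0's transfer function to that IN value gives OUT[B0] (row B0 above).

Answer: {a: ⊤, b: 1, c: ⊤, d: ⊤, e: ⊤, f: ⊤}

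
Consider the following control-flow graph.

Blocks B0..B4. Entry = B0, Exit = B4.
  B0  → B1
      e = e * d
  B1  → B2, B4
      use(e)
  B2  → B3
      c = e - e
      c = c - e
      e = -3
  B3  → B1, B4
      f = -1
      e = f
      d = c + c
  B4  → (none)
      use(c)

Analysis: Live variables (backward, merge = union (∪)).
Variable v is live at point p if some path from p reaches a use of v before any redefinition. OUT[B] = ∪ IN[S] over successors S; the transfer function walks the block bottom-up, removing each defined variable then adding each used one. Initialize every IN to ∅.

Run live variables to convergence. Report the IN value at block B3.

Converged values:
  B0:   IN={c, d, e}   OUT={c, e}
  B1:   IN={c, e}   OUT={c, e}
  B2:   IN={e}   OUT={c}
  B3:   IN={c}   OUT={c, e}
  B4:   IN={c}   OUT={}

Merge at B3: OUT[B3] = IN[B1] ⊔ IN[B4] = {c, e}
Applying B3's transfer function to that OUT value gives IN[B3] (row B3 above).

Answer: {c}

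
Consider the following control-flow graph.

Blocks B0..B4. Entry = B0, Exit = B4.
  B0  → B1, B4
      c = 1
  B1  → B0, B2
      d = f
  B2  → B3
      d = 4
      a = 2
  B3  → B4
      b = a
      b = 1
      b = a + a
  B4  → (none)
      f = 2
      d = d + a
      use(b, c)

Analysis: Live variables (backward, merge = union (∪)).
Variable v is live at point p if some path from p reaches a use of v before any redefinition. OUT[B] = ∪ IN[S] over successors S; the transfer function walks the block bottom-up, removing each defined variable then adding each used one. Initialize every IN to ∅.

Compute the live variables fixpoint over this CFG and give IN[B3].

Fixpoint table:
  B0:  IN={a, b, d, f}  OUT={a, b, c, d, f}
  B1:  IN={a, b, c, f}  OUT={a, b, c, d, f}
  B2:  IN={c}  OUT={a, c, d}
  B3:  IN={a, c, d}  OUT={a, b, c, d}
  B4:  IN={a, b, c, d}  OUT={}

Merge at B3: OUT[B3] = IN[B4] = {a, b, c, d}
Applying B3's transfer function to that OUT value gives IN[B3] (row B3 above).

Answer: {a, c, d}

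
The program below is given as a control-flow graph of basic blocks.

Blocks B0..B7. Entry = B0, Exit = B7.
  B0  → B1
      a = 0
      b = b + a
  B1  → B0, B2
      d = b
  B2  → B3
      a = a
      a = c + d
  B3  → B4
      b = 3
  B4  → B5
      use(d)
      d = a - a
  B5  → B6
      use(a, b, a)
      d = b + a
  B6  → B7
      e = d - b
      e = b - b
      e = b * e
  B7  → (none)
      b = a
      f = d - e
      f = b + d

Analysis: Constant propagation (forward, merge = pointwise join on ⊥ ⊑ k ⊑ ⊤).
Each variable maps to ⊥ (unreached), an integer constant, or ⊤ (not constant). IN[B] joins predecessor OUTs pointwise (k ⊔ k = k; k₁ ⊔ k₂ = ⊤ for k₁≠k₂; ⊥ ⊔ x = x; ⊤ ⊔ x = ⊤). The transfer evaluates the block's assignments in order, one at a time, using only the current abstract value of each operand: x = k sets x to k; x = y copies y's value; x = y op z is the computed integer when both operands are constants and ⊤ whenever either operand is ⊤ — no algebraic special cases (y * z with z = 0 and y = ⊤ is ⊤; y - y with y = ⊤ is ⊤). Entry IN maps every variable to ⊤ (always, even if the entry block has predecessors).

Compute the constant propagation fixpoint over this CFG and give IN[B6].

Answer: {a: ⊤, b: 3, c: ⊤, d: ⊤, e: ⊤, f: ⊤}

Trace:
Per-block solution:
  B0:  IN=(all ⊤)  OUT={a:0; rest ⊤}
  B1:  IN={a:0; rest ⊤}  OUT={a:0; rest ⊤}
  B2:  IN={a:0; rest ⊤}  OUT=(all ⊤)
  B3:  IN=(all ⊤)  OUT={b:3; rest ⊤}
  B4:  IN={b:3; rest ⊤}  OUT={b:3; rest ⊤}
  B5:  IN={b:3; rest ⊤}  OUT={b:3; rest ⊤}
  B6:  IN={b:3; rest ⊤}  OUT={b:3, e:0; rest ⊤}
  B7:  IN={b:3, e:0; rest ⊤}  OUT={e:0; rest ⊤}

Merge at B6: IN[B6] = OUT[B5] = {a: ⊤, b: 3, c: ⊤, d: ⊤, e: ⊤, f: ⊤}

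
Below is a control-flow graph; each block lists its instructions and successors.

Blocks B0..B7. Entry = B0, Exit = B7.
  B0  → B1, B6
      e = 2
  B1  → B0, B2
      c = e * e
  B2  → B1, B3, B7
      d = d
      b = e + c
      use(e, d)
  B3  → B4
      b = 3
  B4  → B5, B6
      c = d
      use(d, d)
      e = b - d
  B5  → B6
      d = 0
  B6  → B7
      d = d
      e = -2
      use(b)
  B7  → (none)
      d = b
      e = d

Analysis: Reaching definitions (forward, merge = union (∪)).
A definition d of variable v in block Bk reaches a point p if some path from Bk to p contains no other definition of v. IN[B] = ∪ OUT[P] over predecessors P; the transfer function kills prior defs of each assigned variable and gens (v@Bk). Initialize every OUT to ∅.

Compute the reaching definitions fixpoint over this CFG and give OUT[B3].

Answer: {b@B3, c@B1, d@B2, e@B0}

Derivation:
Converged values:
  B0:   IN={b@B2, c@B1, d@B2, e@B0}   OUT={b@B2, c@B1, d@B2, e@B0}
  B1:   IN={b@B2, c@B1, d@B2, e@B0}   OUT={b@B2, c@B1, d@B2, e@B0}
  B2:   IN={b@B2, c@B1, d@B2, e@B0}   OUT={b@B2, c@B1, d@B2, e@B0}
  B3:   IN={b@B2, c@B1, d@B2, e@B0}   OUT={b@B3, c@B1, d@B2, e@B0}
  B4:   IN={b@B3, c@B1, d@B2, e@B0}   OUT={b@B3, c@B4, d@B2, e@B4}
  B5:   IN={b@B3, c@B4, d@B2, e@B4}   OUT={b@B3, c@B4, d@B5, e@B4}
  B6:   IN={b@B2, b@B3, c@B1, c@B4, d@B2, d@B5, e@B0, e@B4}   OUT={b@B2, b@B3, c@B1, c@B4, d@B6, e@B6}
  B7:   IN={b@B2, b@B3, c@B1, c@B4, d@B2, d@B6, e@B0, e@B6}   OUT={b@B2, b@B3, c@B1, c@B4, d@B7, e@B7}

Merge at B3: IN[B3] = OUT[B2] = {b@B2, c@B1, d@B2, e@B0}
Applying B3's transfer function to that IN value gives OUT[B3] (row B3 above).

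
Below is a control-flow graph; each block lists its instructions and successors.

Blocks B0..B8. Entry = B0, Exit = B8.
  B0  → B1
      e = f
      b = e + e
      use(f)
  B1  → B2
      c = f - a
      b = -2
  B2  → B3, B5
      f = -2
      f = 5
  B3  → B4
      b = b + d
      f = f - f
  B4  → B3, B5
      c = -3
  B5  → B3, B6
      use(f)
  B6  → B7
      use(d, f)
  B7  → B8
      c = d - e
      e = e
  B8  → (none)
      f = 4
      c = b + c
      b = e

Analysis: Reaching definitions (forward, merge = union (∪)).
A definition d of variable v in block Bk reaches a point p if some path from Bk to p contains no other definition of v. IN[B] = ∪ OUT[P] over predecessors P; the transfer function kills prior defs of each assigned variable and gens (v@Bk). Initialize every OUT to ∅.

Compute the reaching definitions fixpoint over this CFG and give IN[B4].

Converged values:
  B0:   IN={}   OUT={b@B0, e@B0}
  B1:   IN={b@B0, e@B0}   OUT={b@B1, c@B1, e@B0}
  B2:   IN={b@B1, c@B1, e@B0}   OUT={b@B1, c@B1, e@B0, f@B2}
  B3:   IN={b@B1, b@B3, c@B1, c@B4, e@B0, f@B2, f@B3}   OUT={b@B3, c@B1, c@B4, e@B0, f@B3}
  B4:   IN={b@B3, c@B1, c@B4, e@B0, f@B3}   OUT={b@B3, c@B4, e@B0, f@B3}
  B5:   IN={b@B1, b@B3, c@B1, c@B4, e@B0, f@B2, f@B3}   OUT={b@B1, b@B3, c@B1, c@B4, e@B0, f@B2, f@B3}
  B6:   IN={b@B1, b@B3, c@B1, c@B4, e@B0, f@B2, f@B3}   OUT={b@B1, b@B3, c@B1, c@B4, e@B0, f@B2, f@B3}
  B7:   IN={b@B1, b@B3, c@B1, c@B4, e@B0, f@B2, f@B3}   OUT={b@B1, b@B3, c@B7, e@B7, f@B2, f@B3}
  B8:   IN={b@B1, b@B3, c@B7, e@B7, f@B2, f@B3}   OUT={b@B8, c@B8, e@B7, f@B8}

Merge at B4: IN[B4] = OUT[B3] = {b@B3, c@B1, c@B4, e@B0, f@B3}

Answer: {b@B3, c@B1, c@B4, e@B0, f@B3}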